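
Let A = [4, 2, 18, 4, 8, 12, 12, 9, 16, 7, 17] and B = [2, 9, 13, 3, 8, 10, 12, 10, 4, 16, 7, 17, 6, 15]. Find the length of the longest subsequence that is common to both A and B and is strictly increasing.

A longest common strictly increasing subsequence is 2, 8, 12, 16, 17 (length 5); it appears in order in both A and B, and no longer such subsequence exists.

5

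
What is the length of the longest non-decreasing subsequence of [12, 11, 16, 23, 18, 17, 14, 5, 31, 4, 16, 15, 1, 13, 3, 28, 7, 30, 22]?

5

Let dp[i] be the longest non-decreasing subsequence ending at position i. Then dp = [1, 1, 2, 3, 3, 3, 2, 1, 4, 1, 3, 3, 1, 2, 2, 4, 3, 5, 4].
The maximum is 5; one witness is 12, 16, 23, 28, 30 at positions 1,3,4,16,18.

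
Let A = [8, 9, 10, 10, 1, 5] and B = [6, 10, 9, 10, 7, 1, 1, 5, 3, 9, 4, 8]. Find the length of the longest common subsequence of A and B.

Backtracking the LCS table gives one alignment: 9 (A2,B3) → 10 (A3,B4) → 1 (A5,B7) → 5 (A6,B8).
So the longest common subsequence has length 4.

4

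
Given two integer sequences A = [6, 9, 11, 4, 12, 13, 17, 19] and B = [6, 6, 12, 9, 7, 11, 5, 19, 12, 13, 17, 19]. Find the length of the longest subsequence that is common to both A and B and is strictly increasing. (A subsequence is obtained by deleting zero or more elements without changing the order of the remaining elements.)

A longest common strictly increasing subsequence is 6, 9, 11, 12, 13, 17, 19 (length 7); it appears in order in both A and B, and no longer such subsequence exists.

7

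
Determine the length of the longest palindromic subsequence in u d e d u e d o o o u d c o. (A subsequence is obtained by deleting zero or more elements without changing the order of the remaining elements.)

7

One longest palindromic subsequence is duoooud (positions 4,5,8,9,10,11,12); it reads the same forward and backward, and the interval DP gives dp[1][14] = 7.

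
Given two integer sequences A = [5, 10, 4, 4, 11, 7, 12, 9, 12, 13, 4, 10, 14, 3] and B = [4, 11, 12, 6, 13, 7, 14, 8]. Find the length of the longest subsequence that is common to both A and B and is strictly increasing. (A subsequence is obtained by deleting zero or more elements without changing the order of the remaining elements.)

5

A longest common strictly increasing subsequence is 4, 11, 12, 13, 14 (length 5); it appears in order in both A and B, and no longer such subsequence exists.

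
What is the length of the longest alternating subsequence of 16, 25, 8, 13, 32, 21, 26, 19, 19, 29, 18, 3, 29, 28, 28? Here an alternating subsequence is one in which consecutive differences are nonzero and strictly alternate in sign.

11

Track the best alternating length ending on an up-step vs a down-step at each position: up/down = 1/1, 2/1, 1/3, 4/3, 4/1, 4/5, 6/5, 4/7, 4/7, 8/5, 4/9, 1/9, 10/5, 10/11, 10/11.
The maximum over both is 11; one such subsequence is 16, 25, 8, 32, 21, 26, 19, 29, 18, 29, 28.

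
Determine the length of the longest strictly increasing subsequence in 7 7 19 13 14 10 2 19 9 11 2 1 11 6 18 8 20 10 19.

5

Let dp[i] be the longest increasing subsequence ending at position i. Then dp = [1, 1, 2, 2, 3, 2, 1, 4, 2, 3, 1, 1, 3, 2, 4, 3, 5, 4, 5].
The maximum is 5; one witness is 7, 13, 14, 19, 20 at positions 1,4,5,8,17.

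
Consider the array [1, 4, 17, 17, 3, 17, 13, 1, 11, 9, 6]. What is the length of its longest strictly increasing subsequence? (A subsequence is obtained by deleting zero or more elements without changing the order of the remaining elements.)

Scanning left to right, the best length ending at each element is: 1→1, 4→2, 17→3, 17→3, 3→2, 17→3, 13→3, 1→1, 11→3, 9→3, 6→3.
So the longest increasing subsequence has length 3, e.g. 1, 4, 17.

3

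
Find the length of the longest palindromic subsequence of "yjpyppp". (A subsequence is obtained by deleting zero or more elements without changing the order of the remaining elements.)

4

Using dp[i][j] = 2 + dp[i+1][j−1] if the ends match, else max(dp[i+1][j], dp[i][j−1]):
dp[1][7] = 4. A witness is pppp at positions 3,5,6,7.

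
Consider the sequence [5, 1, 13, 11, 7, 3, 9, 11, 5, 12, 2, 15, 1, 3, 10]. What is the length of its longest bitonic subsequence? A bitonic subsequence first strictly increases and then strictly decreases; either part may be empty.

Let inc[i] be the LIS ending at i and dec[i] the longest strictly decreasing subsequence starting at i. inc = [1, 1, 2, 2, 2, 2, 3, 4, 3, 5, 2, 6, 1, 3, 4], dec = [4, 1, 6, 5, 4, 3, 4, 4, 3, 3, 2, 2, 1, 1, 1].
max_i inc[i]+dec[i]−1 = 7, with one witness 5, 13, 11, 9, 5, 2, 1.

7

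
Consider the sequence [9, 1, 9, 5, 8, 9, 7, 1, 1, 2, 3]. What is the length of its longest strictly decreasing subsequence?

One longest decreasing subsequence is 9, 8, 7, 1 (positions 1,5,7,8), of length 4; no longer one exists.

4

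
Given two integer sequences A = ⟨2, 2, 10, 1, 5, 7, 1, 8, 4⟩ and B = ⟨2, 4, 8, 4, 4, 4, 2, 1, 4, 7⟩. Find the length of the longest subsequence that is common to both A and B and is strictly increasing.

2

A longest common strictly increasing subsequence is 2, 4 (length 2); it appears in order in both A and B, and no longer such subsequence exists.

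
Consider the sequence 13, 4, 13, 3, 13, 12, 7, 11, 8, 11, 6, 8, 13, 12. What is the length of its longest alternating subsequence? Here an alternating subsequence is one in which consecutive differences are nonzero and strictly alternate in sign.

12

A longest alternating subsequence is 13, 4, 13, 3, 13, 7, 11, 8, 11, 6, 13, 12 (positions 1,2,3,4,5,7,8,9,10,11,13,14); its 11 consecutive differences strictly alternate in sign, and length 12 is optimal.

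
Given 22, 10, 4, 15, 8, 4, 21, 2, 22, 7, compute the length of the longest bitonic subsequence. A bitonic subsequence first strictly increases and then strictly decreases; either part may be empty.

5

Let inc[i] be the LIS ending at i and dec[i] the longest strictly decreasing subsequence starting at i. inc = [1, 1, 1, 2, 2, 1, 3, 1, 4, 2], dec = [5, 4, 2, 4, 3, 2, 2, 1, 2, 1].
max_i inc[i]+dec[i]−1 = 5, with one witness 22, 15, 8, 4, 2.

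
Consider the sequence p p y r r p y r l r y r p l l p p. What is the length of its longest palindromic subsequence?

11

One longest palindromic subsequence is pppyrlryppp (positions 1,2,6,7,8,9,10,11,13,16,17); it reads the same forward and backward, and the interval DP gives dp[1][17] = 11.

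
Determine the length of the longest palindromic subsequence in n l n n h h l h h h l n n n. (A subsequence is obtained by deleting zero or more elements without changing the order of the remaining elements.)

11

One longest palindromic subsequence is nnnlhhhlnnn (positions 1,3,4,7,8,9,10,11,12,13,14); it reads the same forward and backward, and the interval DP gives dp[1][14] = 11.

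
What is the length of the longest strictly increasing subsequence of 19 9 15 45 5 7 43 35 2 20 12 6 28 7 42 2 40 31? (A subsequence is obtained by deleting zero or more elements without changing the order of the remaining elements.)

5

Let dp[i] be the longest increasing subsequence ending at position i. Then dp = [1, 1, 2, 3, 1, 2, 3, 3, 1, 3, 3, 2, 4, 3, 5, 1, 5, 5].
The maximum is 5; one witness is 9, 15, 20, 28, 42 at positions 2,3,10,13,15.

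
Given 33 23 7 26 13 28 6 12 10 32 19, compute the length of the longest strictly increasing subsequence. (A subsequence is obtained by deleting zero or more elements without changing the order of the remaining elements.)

One longest increasing subsequence is 23, 26, 28, 32 (positions 2,4,6,10), of length 4; no longer one exists.

4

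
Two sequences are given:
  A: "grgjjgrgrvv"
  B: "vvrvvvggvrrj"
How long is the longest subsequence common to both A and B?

5

Backtracking the LCS table gives one alignment: r (A2,B3) → g (A3,B7) → g (A6,B8) → r (A7,B10) → r (A9,B11).
So the longest common subsequence has length 5.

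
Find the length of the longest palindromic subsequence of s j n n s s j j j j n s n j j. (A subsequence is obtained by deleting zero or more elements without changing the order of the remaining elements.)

10

One longest palindromic subsequence is jnsjjjjsnj (positions 2,4,5,7,8,9,10,12,13,15); it reads the same forward and backward, and the interval DP gives dp[1][15] = 10.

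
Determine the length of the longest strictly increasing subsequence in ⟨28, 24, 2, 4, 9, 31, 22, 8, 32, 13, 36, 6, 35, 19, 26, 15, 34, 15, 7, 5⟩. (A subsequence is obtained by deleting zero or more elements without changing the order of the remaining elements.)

7

Scanning left to right, the best length ending at each element is: 28→1, 24→1, 2→1, 4→2, 9→3, 31→4, 22→4, 8→3, 32→5, 13→4, 36→6, 6→3, 35→6, 19→5, 26→6, 15→5, 34→7, 15→5, 7→4, 5→3.
So the longest increasing subsequence has length 7, e.g. 2, 4, 9, 13, 19, 26, 34.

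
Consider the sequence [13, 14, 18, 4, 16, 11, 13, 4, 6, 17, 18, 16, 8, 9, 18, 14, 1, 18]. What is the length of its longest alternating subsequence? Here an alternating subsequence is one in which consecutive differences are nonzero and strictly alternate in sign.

12

A longest alternating subsequence is 13, 14, 4, 16, 11, 13, 4, 17, 16, 18, 14, 18 (positions 1,2,4,5,6,7,8,10,12,15,16,18); its 11 consecutive differences strictly alternate in sign, and length 12 is optimal.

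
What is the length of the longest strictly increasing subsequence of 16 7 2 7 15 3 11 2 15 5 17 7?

5

Scanning left to right, the best length ending at each element is: 16→1, 7→1, 2→1, 7→2, 15→3, 3→2, 11→3, 2→1, 15→4, 5→3, 17→5, 7→4.
So the longest increasing subsequence has length 5, e.g. 2, 7, 11, 15, 17.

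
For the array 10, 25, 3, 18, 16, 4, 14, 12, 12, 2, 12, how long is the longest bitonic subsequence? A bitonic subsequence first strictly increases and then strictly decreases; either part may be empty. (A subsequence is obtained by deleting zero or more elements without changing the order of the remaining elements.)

One longest bitonic subsequence is 10, 25, 18, 16, 14, 12, 2 (positions 1,2,4,5,7,9,10): it rises to 25 then falls. Length 7 is optimal.

7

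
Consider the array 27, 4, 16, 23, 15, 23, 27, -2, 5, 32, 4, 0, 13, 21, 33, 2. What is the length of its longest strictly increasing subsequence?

One longest increasing subsequence is 4, 16, 23, 27, 32, 33 (positions 2,3,4,7,10,15), of length 6; no longer one exists.

6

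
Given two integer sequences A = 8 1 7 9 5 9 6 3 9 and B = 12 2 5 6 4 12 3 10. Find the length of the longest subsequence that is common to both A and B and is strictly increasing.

2

For each value that appears in both, track the longest common increasing run ending there.
The best achievable length is 2; one witness is 5, 6 (A-positions 5,7, B-positions 3,4).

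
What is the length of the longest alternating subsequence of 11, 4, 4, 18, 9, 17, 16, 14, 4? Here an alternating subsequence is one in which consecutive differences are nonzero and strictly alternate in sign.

6

Track the best alternating length ending on an up-step vs a down-step at each position: up/down = 1/1, 1/2, 1/2, 3/1, 3/4, 5/4, 5/6, 5/6, 1/6.
The maximum over both is 6; one such subsequence is 11, 4, 18, 9, 17, 16.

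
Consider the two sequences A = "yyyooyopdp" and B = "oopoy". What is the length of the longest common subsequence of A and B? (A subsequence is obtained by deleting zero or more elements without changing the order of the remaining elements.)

A longest common subsequence is ooy (length 3); the LCS DP confirms no longer common subsequence exists.

3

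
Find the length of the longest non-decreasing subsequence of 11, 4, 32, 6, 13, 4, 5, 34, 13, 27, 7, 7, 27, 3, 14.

Let dp[i] be the longest non-decreasing subsequence ending at position i. Then dp = [1, 1, 2, 2, 3, 2, 3, 4, 4, 5, 4, 5, 6, 1, 6].
The maximum is 6; one witness is 4, 6, 13, 13, 27, 27 at positions 2,4,5,9,10,13.

6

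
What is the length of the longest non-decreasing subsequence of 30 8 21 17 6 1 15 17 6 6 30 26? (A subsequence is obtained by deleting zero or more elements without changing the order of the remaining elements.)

One longest non-decreasing subsequence is 8, 17, 17, 30 (positions 2,4,8,11), of length 4; no longer one exists.

4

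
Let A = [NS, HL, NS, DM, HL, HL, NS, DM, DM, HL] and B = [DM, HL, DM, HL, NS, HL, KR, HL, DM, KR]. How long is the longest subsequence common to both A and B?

A longest common subsequence is HL, NS, HL, HL, DM (length 5); the LCS DP confirms no longer common subsequence exists.

5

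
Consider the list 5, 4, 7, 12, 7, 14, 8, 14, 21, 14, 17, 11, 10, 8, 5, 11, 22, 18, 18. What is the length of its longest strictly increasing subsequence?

6

One longest increasing subsequence is 5, 7, 12, 14, 21, 22 (positions 1,3,4,6,9,17), of length 6; no longer one exists.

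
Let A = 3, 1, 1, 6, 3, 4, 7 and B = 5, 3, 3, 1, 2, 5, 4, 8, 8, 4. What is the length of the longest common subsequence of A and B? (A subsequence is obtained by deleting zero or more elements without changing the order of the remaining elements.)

A longest common subsequence is 3, 1, 4 (length 3); the LCS DP confirms no longer common subsequence exists.

3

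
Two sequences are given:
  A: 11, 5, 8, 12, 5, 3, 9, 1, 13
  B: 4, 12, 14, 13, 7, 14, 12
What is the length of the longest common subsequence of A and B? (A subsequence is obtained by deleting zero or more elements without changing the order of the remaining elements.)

A longest common subsequence is 12, 13 (length 2); the LCS DP confirms no longer common subsequence exists.

2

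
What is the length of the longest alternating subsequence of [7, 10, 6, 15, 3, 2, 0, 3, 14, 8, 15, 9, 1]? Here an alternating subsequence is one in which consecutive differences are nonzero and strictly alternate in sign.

Track the best alternating length ending on an up-step vs a down-step at each position: up/down = 1/1, 2/1, 1/3, 4/1, 1/5, 1/5, 1/5, 6/5, 6/5, 6/7, 8/1, 8/9, 6/9.
The maximum over both is 9; one such subsequence is 7, 10, 6, 15, 3, 14, 8, 15, 9.

9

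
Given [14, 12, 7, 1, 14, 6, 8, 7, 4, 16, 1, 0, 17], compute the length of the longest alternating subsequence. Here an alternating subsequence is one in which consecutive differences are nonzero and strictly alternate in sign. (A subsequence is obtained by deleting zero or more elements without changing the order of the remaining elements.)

A longest alternating subsequence is 14, 12, 14, 6, 8, 7, 16, 1, 17 (positions 1,2,5,6,7,8,10,11,13); its 8 consecutive differences strictly alternate in sign, and length 9 is optimal.

9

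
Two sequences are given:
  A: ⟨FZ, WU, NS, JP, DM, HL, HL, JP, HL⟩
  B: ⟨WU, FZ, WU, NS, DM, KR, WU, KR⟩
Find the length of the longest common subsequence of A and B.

A longest common subsequence is FZ, WU, NS, DM (length 4); the LCS DP confirms no longer common subsequence exists.

4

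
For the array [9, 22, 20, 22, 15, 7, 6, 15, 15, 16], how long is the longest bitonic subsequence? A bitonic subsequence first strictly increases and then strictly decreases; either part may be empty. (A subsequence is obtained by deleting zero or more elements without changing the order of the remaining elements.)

Let inc[i] be the LIS ending at i and dec[i] the longest strictly decreasing subsequence starting at i. inc = [1, 2, 2, 3, 2, 1, 1, 2, 2, 3], dec = [3, 5, 4, 4, 3, 2, 1, 1, 1, 1].
max_i inc[i]+dec[i]−1 = 6, with one witness 9, 22, 20, 15, 7, 6.

6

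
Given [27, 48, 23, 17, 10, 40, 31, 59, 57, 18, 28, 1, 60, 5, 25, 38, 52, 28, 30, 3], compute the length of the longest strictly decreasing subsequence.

Let dp[i] be the longest decreasing subsequence ending at position i. Then dp = [1, 1, 2, 3, 4, 2, 3, 1, 2, 4, 4, 5, 1, 5, 5, 3, 3, 4, 4, 6].
The maximum is 6; one witness is 27, 23, 17, 10, 5, 3 at positions 1,3,4,5,14,20.

6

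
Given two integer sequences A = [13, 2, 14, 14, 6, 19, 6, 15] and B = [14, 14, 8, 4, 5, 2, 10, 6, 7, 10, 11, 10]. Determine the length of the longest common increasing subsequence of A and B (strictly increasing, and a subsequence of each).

A longest common strictly increasing subsequence is 2, 6 (length 2); it appears in order in both A and B, and no longer such subsequence exists.

2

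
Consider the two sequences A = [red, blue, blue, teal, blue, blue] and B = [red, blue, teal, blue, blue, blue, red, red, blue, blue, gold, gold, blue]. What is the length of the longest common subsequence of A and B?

5

Backtracking the LCS table gives one alignment: red (A1,B1) → blue (A2,B6) → blue (A3,B9) → blue (A5,B10) → blue (A6,B13).
So the longest common subsequence has length 5.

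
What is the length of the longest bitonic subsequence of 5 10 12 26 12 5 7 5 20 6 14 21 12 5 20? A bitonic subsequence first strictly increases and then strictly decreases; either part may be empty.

Let inc[i] be the LIS ending at i and dec[i] the longest strictly decreasing subsequence starting at i. inc = [1, 2, 3, 4, 3, 1, 2, 1, 4, 2, 4, 5, 3, 1, 5], dec = [1, 4, 4, 5, 4, 1, 3, 1, 4, 2, 3, 3, 2, 1, 1].
max_i inc[i]+dec[i]−1 = 8, with one witness 5, 10, 12, 26, 20, 14, 12, 5.

8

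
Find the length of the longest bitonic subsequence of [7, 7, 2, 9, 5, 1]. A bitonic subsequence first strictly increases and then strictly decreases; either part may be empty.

4

One longest bitonic subsequence is 7, 9, 5, 1 (positions 1,4,5,6): it rises to 9 then falls. Length 4 is optimal.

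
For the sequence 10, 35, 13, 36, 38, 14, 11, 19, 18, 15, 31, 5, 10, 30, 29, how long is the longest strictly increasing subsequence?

Let dp[i] be the longest increasing subsequence ending at position i. Then dp = [1, 2, 2, 3, 4, 3, 2, 4, 4, 4, 5, 1, 2, 5, 5].
The maximum is 5; one witness is 10, 13, 14, 19, 31 at positions 1,3,6,8,11.

5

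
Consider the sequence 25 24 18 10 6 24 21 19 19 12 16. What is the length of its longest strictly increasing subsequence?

One longest increasing subsequence is 10, 12, 16 (positions 4,10,11), of length 3; no longer one exists.

3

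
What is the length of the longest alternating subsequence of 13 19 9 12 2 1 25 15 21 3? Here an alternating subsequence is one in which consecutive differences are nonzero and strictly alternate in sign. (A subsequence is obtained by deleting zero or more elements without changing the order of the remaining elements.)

9

A longest alternating subsequence is 13, 19, 9, 12, 2, 25, 15, 21, 3 (positions 1,2,3,4,5,7,8,9,10); its 8 consecutive differences strictly alternate in sign, and length 9 is optimal.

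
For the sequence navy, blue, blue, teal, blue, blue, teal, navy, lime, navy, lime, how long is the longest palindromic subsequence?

7

One longest palindromic subsequence is navy blue blue teal blue blue navy (positions 1,2,3,4,5,6,10); it reads the same forward and backward, and the interval DP gives dp[1][11] = 7.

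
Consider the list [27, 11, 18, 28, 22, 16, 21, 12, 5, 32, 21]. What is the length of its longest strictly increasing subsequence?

4

Let dp[i] be the longest increasing subsequence ending at position i. Then dp = [1, 1, 2, 3, 3, 2, 3, 2, 1, 4, 3].
The maximum is 4; one witness is 11, 18, 28, 32 at positions 2,3,4,10.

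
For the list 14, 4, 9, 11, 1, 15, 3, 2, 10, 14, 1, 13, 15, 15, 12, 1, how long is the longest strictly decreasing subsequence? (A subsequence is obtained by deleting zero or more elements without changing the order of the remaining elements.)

5

Let dp[i] be the longest decreasing subsequence ending at position i. Then dp = [1, 2, 2, 2, 3, 1, 3, 4, 3, 2, 5, 3, 1, 1, 4, 5].
The maximum is 5; one witness is 14, 4, 3, 2, 1 at positions 1,2,7,8,11.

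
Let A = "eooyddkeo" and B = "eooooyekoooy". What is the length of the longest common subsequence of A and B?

6

Backtracking the LCS table gives one alignment: e (A1,B1) → o (A2,B4) → o (A3,B5) → y (A4,B6) → k (A7,B8) → o (A9,B11).
So the longest common subsequence has length 6.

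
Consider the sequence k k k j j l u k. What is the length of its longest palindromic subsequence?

One longest palindromic subsequence is kjjk (positions 1,4,5,8); it reads the same forward and backward, and the interval DP gives dp[1][8] = 4.

4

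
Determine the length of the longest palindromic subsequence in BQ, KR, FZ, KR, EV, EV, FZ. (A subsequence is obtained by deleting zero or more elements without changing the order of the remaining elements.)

One longest palindromic subsequence is FZ EV EV FZ (positions 3,5,6,7); it reads the same forward and backward, and the interval DP gives dp[1][7] = 4.

4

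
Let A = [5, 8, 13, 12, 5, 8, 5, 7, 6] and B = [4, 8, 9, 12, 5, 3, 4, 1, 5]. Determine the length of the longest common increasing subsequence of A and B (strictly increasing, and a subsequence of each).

For each value that appears in both, track the longest common increasing run ending there.
The best achievable length is 2; one witness is 8, 12 (A-positions 2,4, B-positions 2,4).

2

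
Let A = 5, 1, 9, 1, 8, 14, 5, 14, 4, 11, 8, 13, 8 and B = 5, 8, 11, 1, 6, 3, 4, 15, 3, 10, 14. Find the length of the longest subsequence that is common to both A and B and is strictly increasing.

A longest common strictly increasing subsequence is 5, 8, 11 (length 3); it appears in order in both A and B, and no longer such subsequence exists.

3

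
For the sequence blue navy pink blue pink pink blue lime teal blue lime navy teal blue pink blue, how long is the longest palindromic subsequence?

Using dp[i][j] = 2 + dp[i+1][j−1] if the ends match, else max(dp[i+1][j], dp[i][j−1]):
dp[1][16] = 9. A witness is blue pink blue teal navy teal blue pink blue at positions 1,3,4,9,12,13,14,15,16.

9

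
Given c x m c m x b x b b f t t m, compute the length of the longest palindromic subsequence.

One longest palindromic subsequence is mbbbm (positions 3,7,9,10,14); it reads the same forward and backward, and the interval DP gives dp[1][14] = 5.

5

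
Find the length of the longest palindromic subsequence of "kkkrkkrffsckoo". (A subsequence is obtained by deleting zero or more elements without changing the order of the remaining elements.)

One longest palindromic subsequence is kkkrkkk (positions 1,2,3,4,5,6,12); it reads the same forward and backward, and the interval DP gives dp[1][14] = 7.

7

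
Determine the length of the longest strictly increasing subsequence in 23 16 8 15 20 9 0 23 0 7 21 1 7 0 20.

4

Let dp[i] be the longest increasing subsequence ending at position i. Then dp = [1, 1, 1, 2, 3, 2, 1, 4, 1, 2, 4, 2, 3, 1, 4].
The maximum is 4; one witness is 8, 15, 20, 23 at positions 3,4,5,8.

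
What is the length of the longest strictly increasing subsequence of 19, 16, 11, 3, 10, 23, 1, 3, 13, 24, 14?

Let dp[i] be the longest increasing subsequence ending at position i. Then dp = [1, 1, 1, 1, 2, 3, 1, 2, 3, 4, 4].
The maximum is 4; one witness is 3, 10, 23, 24 at positions 4,5,6,10.

4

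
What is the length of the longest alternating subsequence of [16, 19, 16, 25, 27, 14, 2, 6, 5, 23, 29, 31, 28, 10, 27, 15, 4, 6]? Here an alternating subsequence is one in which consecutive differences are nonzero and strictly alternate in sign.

Track the best alternating length ending on an up-step vs a down-step at each position: up/down = 1/1, 2/1, 1/3, 4/1, 4/1, 1/5, 1/5, 6/5, 6/7, 8/5, 8/1, 8/1, 8/9, 8/9, 10/9, 10/11, 6/11, 12/11.
The maximum over both is 12; one such subsequence is 16, 19, 16, 25, 2, 6, 5, 23, 10, 27, 4, 6.

12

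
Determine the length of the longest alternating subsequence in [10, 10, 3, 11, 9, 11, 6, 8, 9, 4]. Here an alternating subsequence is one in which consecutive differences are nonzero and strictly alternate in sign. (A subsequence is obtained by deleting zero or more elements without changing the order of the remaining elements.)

A longest alternating subsequence is 10, 3, 11, 9, 11, 6, 8, 4 (positions 1,3,4,5,6,7,8,10); its 7 consecutive differences strictly alternate in sign, and length 8 is optimal.

8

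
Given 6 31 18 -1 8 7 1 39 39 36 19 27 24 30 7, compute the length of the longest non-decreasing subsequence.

5

Scanning left to right, the best length ending at each element is: 6→1, 31→2, 18→2, -1→1, 8→2, 7→2, 1→2, 39→3, 39→4, 36→3, 19→3, 27→4, 24→4, 30→5, 7→3.
So the longest non-decreasing subsequence has length 5, e.g. 6, 18, 19, 27, 30.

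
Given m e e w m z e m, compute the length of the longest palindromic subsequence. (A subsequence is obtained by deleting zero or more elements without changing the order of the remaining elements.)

5

One longest palindromic subsequence is mezem (positions 1,2,6,7,8); it reads the same forward and backward, and the interval DP gives dp[1][8] = 5.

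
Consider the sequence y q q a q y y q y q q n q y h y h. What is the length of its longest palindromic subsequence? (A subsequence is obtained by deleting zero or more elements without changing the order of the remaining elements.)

11

Using dp[i][j] = 2 + dp[i+1][j−1] if the ends match, else max(dp[i+1][j], dp[i][j−1]):
dp[1][17] = 11. A witness is yqqqyqyqqqy at positions 1,2,3,5,6,8,9,10,11,13,16.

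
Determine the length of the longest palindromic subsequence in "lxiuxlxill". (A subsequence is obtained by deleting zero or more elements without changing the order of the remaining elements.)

7

One longest palindromic subsequence is lixlxil (positions 1,3,5,6,7,8,10); it reads the same forward and backward, and the interval DP gives dp[1][10] = 7.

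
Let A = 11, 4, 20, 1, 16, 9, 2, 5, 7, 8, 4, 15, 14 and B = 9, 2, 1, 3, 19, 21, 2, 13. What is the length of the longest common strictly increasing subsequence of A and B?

2

For each value that appears in both, track the longest common increasing run ending there.
The best achievable length is 2; one witness is 1, 2 (A-positions 4,7, B-positions 3,7).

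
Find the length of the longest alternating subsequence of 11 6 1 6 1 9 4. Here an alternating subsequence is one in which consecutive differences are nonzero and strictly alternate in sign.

A longest alternating subsequence is 11, 1, 6, 1, 9, 4 (positions 1,3,4,5,6,7); its 5 consecutive differences strictly alternate in sign, and length 6 is optimal.

6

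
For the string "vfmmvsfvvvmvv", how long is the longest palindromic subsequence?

8

One longest palindromic subsequence is vmvvvvmv (positions 1,4,5,8,9,10,11,13); it reads the same forward and backward, and the interval DP gives dp[1][13] = 8.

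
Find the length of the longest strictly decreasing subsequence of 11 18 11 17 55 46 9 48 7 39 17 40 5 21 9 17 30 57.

5

One longest decreasing subsequence is 18, 11, 9, 7, 5 (positions 2,3,7,9,13), of length 5; no longer one exists.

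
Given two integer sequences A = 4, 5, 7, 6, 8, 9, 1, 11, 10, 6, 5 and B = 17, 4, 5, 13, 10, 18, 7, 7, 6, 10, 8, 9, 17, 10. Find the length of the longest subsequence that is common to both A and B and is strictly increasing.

A longest common strictly increasing subsequence is 4, 5, 7, 8, 9, 10 (length 6); it appears in order in both A and B, and no longer such subsequence exists.

6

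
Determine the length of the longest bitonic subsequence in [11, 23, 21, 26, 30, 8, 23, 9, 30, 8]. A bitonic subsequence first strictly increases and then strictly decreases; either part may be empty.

7

One longest bitonic subsequence is 11, 23, 26, 30, 23, 9, 8 (positions 1,2,4,5,7,8,10): it rises to 30 then falls. Length 7 is optimal.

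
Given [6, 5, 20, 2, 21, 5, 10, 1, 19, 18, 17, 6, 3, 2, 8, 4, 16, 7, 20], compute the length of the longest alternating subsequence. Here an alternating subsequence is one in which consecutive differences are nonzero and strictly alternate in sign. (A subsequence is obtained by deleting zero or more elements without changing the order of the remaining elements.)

A longest alternating subsequence is 6, 5, 20, 2, 21, 5, 10, 1, 19, 6, 8, 4, 16, 7, 20 (positions 1,2,3,4,5,6,7,8,9,12,15,16,17,18,19); its 14 consecutive differences strictly alternate in sign, and length 15 is optimal.

15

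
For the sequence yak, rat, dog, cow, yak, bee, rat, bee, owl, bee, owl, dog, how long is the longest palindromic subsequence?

5

Using dp[i][j] = 2 + dp[i+1][j−1] if the ends match, else max(dp[i+1][j], dp[i][j−1]):
dp[1][12] = 5. A witness is dog owl bee owl dog at positions 3,9,10,11,12.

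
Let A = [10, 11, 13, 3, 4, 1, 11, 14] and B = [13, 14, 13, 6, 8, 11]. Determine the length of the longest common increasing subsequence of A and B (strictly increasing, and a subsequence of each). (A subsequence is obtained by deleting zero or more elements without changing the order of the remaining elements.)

2

A longest common strictly increasing subsequence is 13, 14 (length 2); it appears in order in both A and B, and no longer such subsequence exists.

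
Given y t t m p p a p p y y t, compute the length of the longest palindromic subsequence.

7

Using dp[i][j] = 2 + dp[i+1][j−1] if the ends match, else max(dp[i+1][j], dp[i][j−1]):
dp[1][12] = 7. A witness is tppappt at positions 2,5,6,7,8,9,12.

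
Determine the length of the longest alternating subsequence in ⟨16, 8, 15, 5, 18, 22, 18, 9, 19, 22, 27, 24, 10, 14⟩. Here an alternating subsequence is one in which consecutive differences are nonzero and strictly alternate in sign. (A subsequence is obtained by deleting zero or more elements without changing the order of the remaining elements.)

Track the best alternating length ending on an up-step vs a down-step at each position: up/down = 1/1, 1/2, 3/2, 1/4, 5/1, 5/1, 5/6, 5/6, 7/6, 7/1, 7/1, 7/8, 7/8, 9/8.
The maximum over both is 9; one such subsequence is 16, 8, 15, 5, 22, 18, 19, 10, 14.

9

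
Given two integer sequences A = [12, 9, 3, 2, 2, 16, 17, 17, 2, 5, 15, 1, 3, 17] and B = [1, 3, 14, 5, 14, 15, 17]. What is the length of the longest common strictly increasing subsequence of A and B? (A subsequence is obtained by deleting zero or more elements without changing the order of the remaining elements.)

A longest common strictly increasing subsequence is 3, 5, 15, 17 (length 4); it appears in order in both A and B, and no longer such subsequence exists.

4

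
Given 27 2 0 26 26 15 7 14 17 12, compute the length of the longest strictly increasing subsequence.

4

Scanning left to right, the best length ending at each element is: 27→1, 2→1, 0→1, 26→2, 26→2, 15→2, 7→2, 14→3, 17→4, 12→3.
So the longest increasing subsequence has length 4, e.g. 2, 7, 14, 17.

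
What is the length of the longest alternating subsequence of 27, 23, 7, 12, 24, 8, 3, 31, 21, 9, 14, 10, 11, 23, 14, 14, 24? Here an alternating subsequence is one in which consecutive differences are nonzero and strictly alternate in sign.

Track the best alternating length ending on an up-step vs a down-step at each position: up/down = 1/1, 1/2, 1/2, 3/2, 3/2, 3/4, 1/4, 5/1, 5/6, 5/6, 7/6, 7/8, 9/8, 9/6, 9/10, 9/10, 11/6.
The maximum over both is 11; one such subsequence is 27, 7, 12, 8, 31, 9, 14, 10, 23, 14, 24.

11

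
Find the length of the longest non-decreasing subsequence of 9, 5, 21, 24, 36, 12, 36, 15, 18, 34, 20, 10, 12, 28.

6

One longest non-decreasing subsequence is 9, 12, 15, 18, 20, 28 (positions 1,6,8,9,11,14), of length 6; no longer one exists.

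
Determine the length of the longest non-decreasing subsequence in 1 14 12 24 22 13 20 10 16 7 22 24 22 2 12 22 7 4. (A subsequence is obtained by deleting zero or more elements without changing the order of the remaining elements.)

Let dp[i] be the longest non-decreasing subsequence ending at position i. Then dp = [1, 2, 2, 3, 3, 3, 4, 2, 4, 2, 5, 6, 6, 2, 3, 7, 3, 3].
The maximum is 7; one witness is 1, 12, 13, 20, 22, 22, 22 at positions 1,3,6,7,11,13,16.

7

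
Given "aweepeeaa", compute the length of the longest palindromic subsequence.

7

One longest palindromic subsequence is aeepeea (positions 1,3,4,5,6,7,9); it reads the same forward and backward, and the interval DP gives dp[1][9] = 7.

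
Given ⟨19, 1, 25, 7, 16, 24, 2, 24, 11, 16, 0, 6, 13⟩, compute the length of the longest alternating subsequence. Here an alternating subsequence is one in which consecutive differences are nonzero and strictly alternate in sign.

Track the best alternating length ending on an up-step vs a down-step at each position: up/down = 1/1, 1/2, 3/1, 3/4, 5/4, 5/4, 3/6, 7/4, 7/8, 9/8, 1/10, 11/10, 11/10.
The maximum over both is 11; one such subsequence is 19, 1, 25, 7, 16, 2, 24, 11, 16, 0, 6.

11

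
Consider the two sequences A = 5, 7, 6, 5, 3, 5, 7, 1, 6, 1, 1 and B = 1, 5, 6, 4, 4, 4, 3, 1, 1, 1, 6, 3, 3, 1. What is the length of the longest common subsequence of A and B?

6

A longest common subsequence is 5, 6, 3, 1, 6, 1 (length 6); the LCS DP confirms no longer common subsequence exists.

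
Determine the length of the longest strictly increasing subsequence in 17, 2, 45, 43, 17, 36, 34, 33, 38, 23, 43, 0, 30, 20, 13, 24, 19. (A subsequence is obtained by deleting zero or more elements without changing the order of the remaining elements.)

5

Scanning left to right, the best length ending at each element is: 17→1, 2→1, 45→2, 43→2, 17→2, 36→3, 34→3, 33→3, 38→4, 23→3, 43→5, 0→1, 30→4, 20→3, 13→2, 24→4, 19→3.
So the longest increasing subsequence has length 5, e.g. 2, 17, 36, 38, 43.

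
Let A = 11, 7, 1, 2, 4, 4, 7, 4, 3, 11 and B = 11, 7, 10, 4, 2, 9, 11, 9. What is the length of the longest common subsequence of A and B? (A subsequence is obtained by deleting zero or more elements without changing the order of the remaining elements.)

Backtracking the LCS table gives one alignment: 11 (A1,B1) → 7 (A2,B2) → 2 (A4,B5) → 11 (A10,B7).
So the longest common subsequence has length 4.

4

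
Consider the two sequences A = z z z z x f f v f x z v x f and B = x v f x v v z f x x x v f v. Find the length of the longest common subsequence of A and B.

7

A longest common subsequence is xfvfxvf (length 7); the LCS DP confirms no longer common subsequence exists.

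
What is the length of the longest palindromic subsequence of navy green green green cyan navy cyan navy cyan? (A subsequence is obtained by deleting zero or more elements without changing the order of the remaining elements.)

One longest palindromic subsequence is cyan navy cyan navy cyan (positions 5,6,7,8,9); it reads the same forward and backward, and the interval DP gives dp[1][9] = 5.

5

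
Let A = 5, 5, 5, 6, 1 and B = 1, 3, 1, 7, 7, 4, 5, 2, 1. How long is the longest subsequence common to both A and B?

Backtracking the LCS table gives one alignment: 5 (A1,B7) → 1 (A5,B9).
So the longest common subsequence has length 2.

2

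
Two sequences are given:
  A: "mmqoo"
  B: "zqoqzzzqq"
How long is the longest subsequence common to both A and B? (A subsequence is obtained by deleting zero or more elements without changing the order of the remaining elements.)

2

A longest common subsequence is qo (length 2); the LCS DP confirms no longer common subsequence exists.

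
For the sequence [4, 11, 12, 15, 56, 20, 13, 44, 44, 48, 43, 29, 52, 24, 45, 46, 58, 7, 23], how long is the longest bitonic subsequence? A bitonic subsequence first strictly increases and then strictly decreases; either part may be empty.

11

Let inc[i] be the LIS ending at i and dec[i] the longest strictly decreasing subsequence starting at i. inc = [1, 2, 3, 4, 5, 5, 4, 6, 6, 7, 6, 6, 8, 6, 7, 8, 9, 2, 6], dec = [1, 2, 2, 3, 6, 3, 2, 5, 5, 5, 4, 3, 3, 2, 2, 2, 2, 1, 1].
max_i inc[i]+dec[i]−1 = 11, with one witness 4, 11, 12, 15, 20, 44, 48, 43, 29, 24, 23.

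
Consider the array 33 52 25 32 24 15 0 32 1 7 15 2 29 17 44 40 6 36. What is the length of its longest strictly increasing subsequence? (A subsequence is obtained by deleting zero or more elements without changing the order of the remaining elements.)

One longest increasing subsequence is 0, 1, 7, 15, 29, 44 (positions 7,9,10,11,13,15), of length 6; no longer one exists.

6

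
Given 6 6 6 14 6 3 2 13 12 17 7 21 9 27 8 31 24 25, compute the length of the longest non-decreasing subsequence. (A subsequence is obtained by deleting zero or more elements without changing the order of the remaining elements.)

Let dp[i] be the longest non-decreasing subsequence ending at position i. Then dp = [1, 2, 3, 4, 4, 1, 1, 5, 5, 6, 5, 7, 6, 8, 6, 9, 8, 9].
The maximum is 9; one witness is 6, 6, 6, 6, 13, 17, 21, 27, 31 at positions 1,2,3,5,8,10,12,14,16.

9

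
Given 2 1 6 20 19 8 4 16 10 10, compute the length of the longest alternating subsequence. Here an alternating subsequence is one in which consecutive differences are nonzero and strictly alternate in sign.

A longest alternating subsequence is 2, 1, 20, 8, 16, 10 (positions 1,2,4,6,8,9); its 5 consecutive differences strictly alternate in sign, and length 6 is optimal.

6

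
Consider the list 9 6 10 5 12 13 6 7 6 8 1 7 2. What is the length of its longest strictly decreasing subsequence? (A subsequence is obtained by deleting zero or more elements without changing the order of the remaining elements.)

Let dp[i] be the longest decreasing subsequence ending at position i. Then dp = [1, 2, 1, 3, 1, 1, 2, 2, 3, 2, 4, 3, 4].
The maximum is 4; one witness is 9, 6, 5, 1 at positions 1,2,4,11.

4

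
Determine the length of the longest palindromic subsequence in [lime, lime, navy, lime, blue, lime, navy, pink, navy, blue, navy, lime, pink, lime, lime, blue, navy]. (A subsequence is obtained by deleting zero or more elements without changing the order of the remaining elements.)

11

One longest palindromic subsequence is navy blue lime pink navy blue navy pink lime blue navy (positions 3,5,6,8,9,10,11,13,15,16,17); it reads the same forward and backward, and the interval DP gives dp[1][17] = 11.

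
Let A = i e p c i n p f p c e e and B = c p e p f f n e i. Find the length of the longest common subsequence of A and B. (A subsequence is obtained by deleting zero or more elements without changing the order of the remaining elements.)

4

A longest common subsequence is epne (length 4); the LCS DP confirms no longer common subsequence exists.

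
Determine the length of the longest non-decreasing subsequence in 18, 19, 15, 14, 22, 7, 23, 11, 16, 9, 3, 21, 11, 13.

One longest non-decreasing subsequence is 18, 19, 22, 23 (positions 1,2,5,7), of length 4; no longer one exists.

4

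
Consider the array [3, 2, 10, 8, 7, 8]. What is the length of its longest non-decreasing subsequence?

3

One longest non-decreasing subsequence is 3, 8, 8 (positions 1,4,6), of length 3; no longer one exists.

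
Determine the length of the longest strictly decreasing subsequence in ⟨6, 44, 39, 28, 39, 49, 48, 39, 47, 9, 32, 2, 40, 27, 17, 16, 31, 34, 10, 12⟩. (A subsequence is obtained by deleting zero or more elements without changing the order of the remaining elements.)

8

Let dp[i] be the longest decreasing subsequence ending at position i. Then dp = [1, 1, 2, 3, 2, 1, 2, 3, 3, 4, 4, 5, 4, 5, 6, 7, 5, 5, 8, 8].
The maximum is 8; one witness is 49, 48, 39, 32, 27, 17, 16, 10 at positions 6,7,8,11,14,15,16,19.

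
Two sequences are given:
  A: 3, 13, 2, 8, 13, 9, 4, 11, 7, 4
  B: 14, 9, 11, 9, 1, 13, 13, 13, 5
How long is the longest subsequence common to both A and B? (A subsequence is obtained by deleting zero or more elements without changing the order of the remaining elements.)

2

A longest common subsequence is 13, 13 (length 2); the LCS DP confirms no longer common subsequence exists.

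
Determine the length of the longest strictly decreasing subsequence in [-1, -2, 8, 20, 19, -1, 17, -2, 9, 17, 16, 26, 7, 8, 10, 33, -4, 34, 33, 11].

6

Scanning left to right, the best length ending at each element is: -1→1, -2→2, 8→1, 20→1, 19→2, -1→3, 17→3, -2→4, 9→4, 17→3, 16→4, 26→1, 7→5, 8→5, 10→5, 33→1, -4→6, 34→1, 33→2, 11→5.
So the longest decreasing subsequence has length 6, e.g. 20, 19, 17, 9, 7, -4.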